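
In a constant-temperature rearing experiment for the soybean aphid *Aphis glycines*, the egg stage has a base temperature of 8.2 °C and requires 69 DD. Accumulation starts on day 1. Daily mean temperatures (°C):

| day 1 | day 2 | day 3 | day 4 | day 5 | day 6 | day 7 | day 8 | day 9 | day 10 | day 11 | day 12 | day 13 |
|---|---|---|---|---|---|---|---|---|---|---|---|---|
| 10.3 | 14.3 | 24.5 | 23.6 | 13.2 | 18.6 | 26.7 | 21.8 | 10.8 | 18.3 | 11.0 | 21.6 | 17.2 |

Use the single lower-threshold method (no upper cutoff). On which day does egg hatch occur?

day 7

Daily DD above 8.2 °C: 2.1, 6.1, 16.3, 15.4, 5.0, 10.4, 18.5, 13.6, 2.6, 10.1, 2.8, 13.4, 9.0.
Cumulative: 2.1, 8.2, 24.5, 39.9, 44.9, 55.3, 73.8, 87.4, 90.0, 100.1, 102.9, 116.3, 125.3.
The total first reaches 69 DD on day 7.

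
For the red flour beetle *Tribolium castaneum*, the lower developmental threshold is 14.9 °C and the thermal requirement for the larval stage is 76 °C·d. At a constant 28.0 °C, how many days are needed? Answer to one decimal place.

5.8 days

Daily accumulation = 28.0 − 14.9 = 13.1 DD/day.
Duration = 76 / 13.1 = 5.802 ≈ 5.8 days.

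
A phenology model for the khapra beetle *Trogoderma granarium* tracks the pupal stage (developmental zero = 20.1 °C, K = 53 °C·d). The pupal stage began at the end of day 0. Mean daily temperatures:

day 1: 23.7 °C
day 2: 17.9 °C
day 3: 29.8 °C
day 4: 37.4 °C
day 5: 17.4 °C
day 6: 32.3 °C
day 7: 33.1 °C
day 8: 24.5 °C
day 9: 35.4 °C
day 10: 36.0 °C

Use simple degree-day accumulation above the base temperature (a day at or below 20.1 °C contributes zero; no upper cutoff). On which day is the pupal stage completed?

Daily DD above 20.1 °C: 3.6, 0.0, 9.7, 17.3, 0.0, 12.2, 13.0, 4.4, 15.3, 15.9.
Cumulative: 3.6, 3.6, 13.3, 30.6, 30.6, 42.8, 55.8, 60.2, 75.5, 91.4.
The total first reaches 53 DD on day 7.

day 7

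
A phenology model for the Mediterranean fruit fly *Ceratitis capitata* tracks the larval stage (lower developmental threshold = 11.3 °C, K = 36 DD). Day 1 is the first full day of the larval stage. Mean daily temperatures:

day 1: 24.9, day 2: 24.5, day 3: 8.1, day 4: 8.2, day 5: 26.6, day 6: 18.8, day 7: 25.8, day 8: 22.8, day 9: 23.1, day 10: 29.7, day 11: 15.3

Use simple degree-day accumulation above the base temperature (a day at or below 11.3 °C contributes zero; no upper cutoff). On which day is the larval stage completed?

Daily DD above 11.3 °C: 13.6, 13.2, 0.0, 0.0, 15.3, 7.5, 14.5, 11.5, 11.8, 18.4, 4.0.
Cumulative: 13.6, 26.8, 26.8, 26.8, 42.1, 49.6, 64.1, 75.6, 87.4, 105.8, 109.8.
The total first reaches 36 DD on day 5.

day 5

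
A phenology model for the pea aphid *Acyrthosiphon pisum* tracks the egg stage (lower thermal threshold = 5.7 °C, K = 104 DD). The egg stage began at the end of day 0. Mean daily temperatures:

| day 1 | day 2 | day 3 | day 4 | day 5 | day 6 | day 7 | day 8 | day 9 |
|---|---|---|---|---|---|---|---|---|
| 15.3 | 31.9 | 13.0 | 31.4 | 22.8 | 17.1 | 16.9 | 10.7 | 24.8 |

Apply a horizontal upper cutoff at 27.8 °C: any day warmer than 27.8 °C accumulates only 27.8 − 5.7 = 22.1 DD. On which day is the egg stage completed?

Daily DD above 5.7 °C (capped at 22.1): 9.6, 22.1, 7.3, 22.1, 17.1, 11.4, 11.2, 5.0, 19.1.
Cumulative: 9.6, 31.7, 39.0, 61.1, 78.2, 89.6, 100.8, 105.8, 124.9.
The total first reaches 104 DD on day 8.

day 8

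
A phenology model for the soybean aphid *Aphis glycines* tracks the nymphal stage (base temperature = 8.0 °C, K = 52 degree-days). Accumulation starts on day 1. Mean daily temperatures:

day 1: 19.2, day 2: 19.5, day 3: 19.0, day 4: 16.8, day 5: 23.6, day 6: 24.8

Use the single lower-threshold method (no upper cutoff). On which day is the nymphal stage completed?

Daily DD above 8.0 °C: 11.2, 11.5, 11.0, 8.8, 15.6, 16.8.
Cumulative: 11.2, 22.7, 33.7, 42.5, 58.1, 74.9.
The total first reaches 52 DD on day 5.

day 5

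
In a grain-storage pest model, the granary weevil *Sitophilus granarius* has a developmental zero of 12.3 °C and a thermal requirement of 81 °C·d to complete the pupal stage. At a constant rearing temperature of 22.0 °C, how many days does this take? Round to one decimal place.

8.4 days

Daily accumulation = 22.0 − 12.3 = 9.7 DD/day.
Duration = 81 / 9.7 = 8.351 ≈ 8.4 days.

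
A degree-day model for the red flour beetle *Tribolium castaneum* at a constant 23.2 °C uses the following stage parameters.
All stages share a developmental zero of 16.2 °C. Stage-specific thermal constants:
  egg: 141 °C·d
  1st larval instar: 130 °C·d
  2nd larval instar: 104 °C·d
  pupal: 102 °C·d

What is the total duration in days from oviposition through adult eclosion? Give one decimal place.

68.1 days

Daily accumulation at 23.2 °C = 23.2 − 16.2 = 7.0 DD/day.
Total K = 141 + 130 + 104 + 102 = 477 DD.
Total duration = 477 / 7.0 = 68.143 ≈ 68.1 days.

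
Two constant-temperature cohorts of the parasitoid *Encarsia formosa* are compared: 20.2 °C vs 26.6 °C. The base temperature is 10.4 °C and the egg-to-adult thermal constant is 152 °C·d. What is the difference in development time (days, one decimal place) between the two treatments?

At 20.2 °C: 152 / (20.2 − 10.4) = 152 / 9.8 = 15.510 d.
At 26.6 °C: 152 / (26.6 − 10.4) = 152 / 16.2 = 9.383 d.
Difference = |15.510 − 9.383| = 6.127 ≈ 6.1 days.

6.1 days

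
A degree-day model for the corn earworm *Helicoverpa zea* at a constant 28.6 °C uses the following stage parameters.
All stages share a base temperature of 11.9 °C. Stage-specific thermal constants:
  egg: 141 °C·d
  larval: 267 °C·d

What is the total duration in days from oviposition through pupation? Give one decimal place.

Daily accumulation at 28.6 °C = 28.6 − 11.9 = 16.7 DD/day.
Total K = 141 + 267 = 408 DD.
Total duration = 408 / 16.7 = 24.431 ≈ 24.4 days.

24.4 days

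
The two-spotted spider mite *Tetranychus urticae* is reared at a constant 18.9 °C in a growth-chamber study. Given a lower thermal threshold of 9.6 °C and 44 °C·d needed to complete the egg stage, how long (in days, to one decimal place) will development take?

Daily accumulation = 18.9 − 9.6 = 9.3 DD/day.
Duration = 44 / 9.3 = 4.731 ≈ 4.7 days.

4.7 days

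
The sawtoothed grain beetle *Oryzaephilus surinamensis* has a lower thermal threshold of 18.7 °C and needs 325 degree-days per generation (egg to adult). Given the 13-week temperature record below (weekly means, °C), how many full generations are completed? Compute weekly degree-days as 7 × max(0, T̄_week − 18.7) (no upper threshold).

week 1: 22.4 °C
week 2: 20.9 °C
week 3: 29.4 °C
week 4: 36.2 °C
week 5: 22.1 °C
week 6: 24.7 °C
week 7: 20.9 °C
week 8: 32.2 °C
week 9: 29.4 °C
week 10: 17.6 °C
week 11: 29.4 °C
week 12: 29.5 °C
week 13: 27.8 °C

Weekly DD (7 × max(0, T̄ − 18.7)): 25.9, 15.4, 74.9, 122.5, 23.8, 42.0, 15.4, 94.5, 74.9, 0.0, 74.9, 75.6, 63.7.
Season total = 703.5 DD.
Complete generations = ⌊703.5 / 325⌋ = 2.

2 generations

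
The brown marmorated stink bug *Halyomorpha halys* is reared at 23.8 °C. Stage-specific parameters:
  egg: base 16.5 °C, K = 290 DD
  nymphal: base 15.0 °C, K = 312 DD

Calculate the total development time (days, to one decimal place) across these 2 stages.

egg: 290 / (23.8 − 16.5) = 290 / 7.3 = 39.726 d.
nymphal: 312 / (23.8 − 15.0) = 312 / 8.8 = 35.455 d.
Sum = 75.181 ≈ 75.2 days.

75.2 days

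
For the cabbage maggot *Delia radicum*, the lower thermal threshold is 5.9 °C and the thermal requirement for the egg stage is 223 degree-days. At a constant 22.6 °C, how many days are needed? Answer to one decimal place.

13.4 days

Daily accumulation = 22.6 − 5.9 = 16.7 DD/day.
Duration = 223 / 16.7 = 13.353 ≈ 13.4 days.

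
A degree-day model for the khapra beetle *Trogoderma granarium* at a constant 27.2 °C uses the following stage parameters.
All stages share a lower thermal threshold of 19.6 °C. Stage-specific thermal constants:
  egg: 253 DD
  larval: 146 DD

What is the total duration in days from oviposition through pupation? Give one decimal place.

52.5 days

Daily accumulation at 27.2 °C = 27.2 − 19.6 = 7.6 DD/day.
Total K = 253 + 146 = 399 DD.
Total duration = 399 / 7.6 = 52.500 ≈ 52.5 days.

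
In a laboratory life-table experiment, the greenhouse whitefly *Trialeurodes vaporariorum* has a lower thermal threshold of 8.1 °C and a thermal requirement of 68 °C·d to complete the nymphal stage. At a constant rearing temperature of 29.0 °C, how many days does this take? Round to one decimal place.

Daily accumulation = 29.0 − 8.1 = 20.9 DD/day.
Duration = 68 / 20.9 = 3.254 ≈ 3.3 days.

3.3 days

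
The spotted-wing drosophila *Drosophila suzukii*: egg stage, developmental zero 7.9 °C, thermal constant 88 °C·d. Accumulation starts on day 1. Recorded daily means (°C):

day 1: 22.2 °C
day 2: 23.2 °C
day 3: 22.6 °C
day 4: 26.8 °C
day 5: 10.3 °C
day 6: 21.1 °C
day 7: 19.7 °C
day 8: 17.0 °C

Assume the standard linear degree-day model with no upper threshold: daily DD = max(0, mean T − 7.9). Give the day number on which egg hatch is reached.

Daily DD above 7.9 °C: 14.3, 15.3, 14.7, 18.9, 2.4, 13.2, 11.8, 9.1.
Cumulative: 14.3, 29.6, 44.3, 63.2, 65.6, 78.8, 90.6, 99.7.
The total first reaches 88 DD on day 7.

day 7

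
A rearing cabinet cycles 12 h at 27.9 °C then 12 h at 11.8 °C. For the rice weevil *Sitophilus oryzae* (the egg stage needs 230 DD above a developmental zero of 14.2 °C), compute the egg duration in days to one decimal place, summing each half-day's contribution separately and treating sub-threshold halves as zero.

Day half: max(0, 27.9 − 14.2) × 0.5 = 13.7 × 0.5 = 6.85 DD.
Night half: max(0, 11.8 − 14.2) × 0.5 = 0.0 × 0.5 = 0.00 DD.
Per 24 h: 6.85 DD/day.
Duration = 230 / 6.85 = 33.577 ≈ 33.6 days.

33.6 days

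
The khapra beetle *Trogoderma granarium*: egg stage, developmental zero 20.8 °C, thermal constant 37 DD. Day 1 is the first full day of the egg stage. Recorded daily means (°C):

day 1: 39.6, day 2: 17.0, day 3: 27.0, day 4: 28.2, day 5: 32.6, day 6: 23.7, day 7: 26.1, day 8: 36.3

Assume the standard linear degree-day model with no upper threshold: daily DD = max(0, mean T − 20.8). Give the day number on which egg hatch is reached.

day 5

Daily DD above 20.8 °C: 18.8, 0.0, 6.2, 7.4, 11.8, 2.9, 5.3, 15.5.
Cumulative: 18.8, 18.8, 25.0, 32.4, 44.2, 47.1, 52.4, 67.9.
The total first reaches 37 DD on day 5.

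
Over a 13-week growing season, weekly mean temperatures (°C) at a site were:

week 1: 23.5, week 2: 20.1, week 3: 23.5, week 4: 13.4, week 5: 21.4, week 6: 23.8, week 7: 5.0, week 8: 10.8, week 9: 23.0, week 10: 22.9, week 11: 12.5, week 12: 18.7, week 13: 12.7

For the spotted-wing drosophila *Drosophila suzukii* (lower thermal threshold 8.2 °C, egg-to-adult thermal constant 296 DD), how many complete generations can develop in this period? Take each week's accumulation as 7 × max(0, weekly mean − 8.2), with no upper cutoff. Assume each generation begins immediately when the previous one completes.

Weekly DD (7 × max(0, T̄ − 8.2)): 107.1, 83.3, 107.1, 36.4, 92.4, 109.2, 0.0, 18.2, 103.6, 102.9, 30.1, 73.5, 31.5.
Season total = 895.3 DD.
Complete generations = ⌊895.3 / 296⌋ = 3.

3 generations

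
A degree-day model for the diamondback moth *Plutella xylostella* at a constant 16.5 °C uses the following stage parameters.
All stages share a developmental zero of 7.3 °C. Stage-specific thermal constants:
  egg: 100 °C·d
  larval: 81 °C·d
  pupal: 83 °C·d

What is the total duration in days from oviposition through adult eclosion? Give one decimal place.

Daily accumulation at 16.5 °C = 16.5 − 7.3 = 9.2 DD/day.
Total K = 100 + 81 + 83 = 264 DD.
Total duration = 264 / 9.2 = 28.696 ≈ 28.7 days.

28.7 days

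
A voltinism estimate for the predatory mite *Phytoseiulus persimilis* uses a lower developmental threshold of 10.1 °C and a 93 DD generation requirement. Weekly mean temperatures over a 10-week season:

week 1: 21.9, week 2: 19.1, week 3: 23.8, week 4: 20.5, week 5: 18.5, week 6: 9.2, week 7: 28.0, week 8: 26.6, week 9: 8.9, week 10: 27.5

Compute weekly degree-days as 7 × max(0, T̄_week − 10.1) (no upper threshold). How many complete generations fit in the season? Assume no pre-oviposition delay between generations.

Weekly DD (7 × max(0, T̄ − 10.1)): 82.6, 63.0, 95.9, 72.8, 58.8, 0.0, 125.3, 115.5, 0.0, 121.8.
Season total = 735.7 DD.
Complete generations = ⌊735.7 / 93⌋ = 7.

7 generations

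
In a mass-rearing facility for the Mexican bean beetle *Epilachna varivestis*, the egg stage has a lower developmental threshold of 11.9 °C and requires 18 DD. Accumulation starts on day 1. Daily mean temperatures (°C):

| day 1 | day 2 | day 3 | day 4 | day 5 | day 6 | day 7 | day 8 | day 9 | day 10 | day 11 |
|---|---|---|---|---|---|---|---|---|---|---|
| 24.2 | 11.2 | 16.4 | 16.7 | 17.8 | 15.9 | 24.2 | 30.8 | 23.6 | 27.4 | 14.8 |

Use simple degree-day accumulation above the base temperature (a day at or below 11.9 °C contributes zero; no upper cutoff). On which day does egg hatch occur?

Daily DD above 11.9 °C: 12.3, 0.0, 4.5, 4.8, 5.9, 4.0, 12.3, 18.9, 11.7, 15.5, 2.9.
Cumulative: 12.3, 12.3, 16.8, 21.6, 27.5, 31.5, 43.8, 62.7, 74.4, 89.9, 92.8.
The total first reaches 18 DD on day 4.

day 4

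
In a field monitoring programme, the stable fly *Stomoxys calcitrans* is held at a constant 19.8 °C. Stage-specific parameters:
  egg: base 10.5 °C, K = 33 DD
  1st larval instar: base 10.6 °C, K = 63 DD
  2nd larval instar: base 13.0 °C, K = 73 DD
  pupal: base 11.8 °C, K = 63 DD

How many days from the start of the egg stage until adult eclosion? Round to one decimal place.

egg: 33 / (19.8 − 10.5) = 33 / 9.3 = 3.548 d.
1st larval instar: 63 / (19.8 − 10.6) = 63 / 9.2 = 6.848 d.
2nd larval instar: 73 / (19.8 − 13.0) = 73 / 6.8 = 10.735 d.
pupal: 63 / (19.8 − 11.8) = 63 / 8.0 = 7.875 d.
Sum = 29.007 ≈ 29.0 days.

29.0 days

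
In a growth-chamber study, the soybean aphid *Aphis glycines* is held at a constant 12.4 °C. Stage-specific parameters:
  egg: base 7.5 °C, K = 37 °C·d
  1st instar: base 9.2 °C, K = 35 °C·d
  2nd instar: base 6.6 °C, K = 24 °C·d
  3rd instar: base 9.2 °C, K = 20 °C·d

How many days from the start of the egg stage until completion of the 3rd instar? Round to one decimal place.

egg: 37 / (12.4 − 7.5) = 37 / 4.9 = 7.551 d.
1st instar: 35 / (12.4 − 9.2) = 35 / 3.2 = 10.937 d.
2nd instar: 24 / (12.4 − 6.6) = 24 / 5.8 = 4.138 d.
3rd instar: 20 / (12.4 − 9.2) = 20 / 3.2 = 6.250 d.
Sum = 28.876 ≈ 28.9 days.

28.9 days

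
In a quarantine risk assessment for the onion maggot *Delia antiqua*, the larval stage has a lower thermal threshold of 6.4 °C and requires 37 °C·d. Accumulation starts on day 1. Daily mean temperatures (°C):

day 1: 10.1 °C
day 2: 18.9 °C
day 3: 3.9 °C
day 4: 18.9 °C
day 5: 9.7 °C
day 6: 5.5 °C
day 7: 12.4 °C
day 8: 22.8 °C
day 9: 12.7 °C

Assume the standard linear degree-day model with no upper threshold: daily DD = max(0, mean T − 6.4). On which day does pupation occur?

day 7

Daily DD above 6.4 °C: 3.7, 12.5, 0.0, 12.5, 3.3, 0.0, 6.0, 16.4, 6.3.
Cumulative: 3.7, 16.2, 16.2, 28.7, 32.0, 32.0, 38.0, 54.4, 60.7.
The total first reaches 37 DD on day 7.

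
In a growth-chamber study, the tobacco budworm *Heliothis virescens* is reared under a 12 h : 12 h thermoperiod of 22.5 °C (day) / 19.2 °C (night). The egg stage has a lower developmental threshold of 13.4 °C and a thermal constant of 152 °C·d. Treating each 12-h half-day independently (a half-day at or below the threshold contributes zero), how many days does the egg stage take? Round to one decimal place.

20.4 days

Day half: max(0, 22.5 − 13.4) × 0.5 = 9.1 × 0.5 = 4.55 DD.
Night half: max(0, 19.2 − 13.4) × 0.5 = 5.8 × 0.5 = 2.90 DD.
Per 24 h: 7.45 DD/day.
Duration = 152 / 7.45 = 20.403 ≈ 20.4 days.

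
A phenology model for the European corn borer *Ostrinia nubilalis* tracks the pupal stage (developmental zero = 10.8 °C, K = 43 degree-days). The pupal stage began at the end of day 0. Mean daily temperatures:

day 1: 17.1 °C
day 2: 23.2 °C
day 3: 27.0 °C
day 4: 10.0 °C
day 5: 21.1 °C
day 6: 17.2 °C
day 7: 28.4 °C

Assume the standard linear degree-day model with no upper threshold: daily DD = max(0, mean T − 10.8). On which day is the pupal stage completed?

day 5

Daily DD above 10.8 °C: 6.3, 12.4, 16.2, 0.0, 10.3, 6.4, 17.6.
Cumulative: 6.3, 18.7, 34.9, 34.9, 45.2, 51.6, 69.2.
The total first reaches 43 DD on day 5.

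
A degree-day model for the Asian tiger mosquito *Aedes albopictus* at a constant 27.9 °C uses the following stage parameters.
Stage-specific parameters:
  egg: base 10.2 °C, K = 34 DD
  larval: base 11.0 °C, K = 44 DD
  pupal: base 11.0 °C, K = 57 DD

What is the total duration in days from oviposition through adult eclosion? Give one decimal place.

egg: 34 / (27.9 − 10.2) = 34 / 17.7 = 1.921 d.
larval: 44 / (27.9 − 11.0) = 44 / 16.9 = 2.604 d.
pupal: 57 / (27.9 − 11.0) = 57 / 16.9 = 3.373 d.
Sum = 7.897 ≈ 7.9 days.

7.9 days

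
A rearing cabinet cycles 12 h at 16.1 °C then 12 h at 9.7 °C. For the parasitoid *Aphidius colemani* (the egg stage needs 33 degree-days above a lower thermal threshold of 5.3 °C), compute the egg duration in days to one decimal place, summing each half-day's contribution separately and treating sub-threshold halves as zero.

Day half: max(0, 16.1 − 5.3) × 0.5 = 10.8 × 0.5 = 5.40 DD.
Night half: max(0, 9.7 − 5.3) × 0.5 = 4.4 × 0.5 = 2.20 DD.
Per 24 h: 7.60 DD/day.
Duration = 33 / 7.60 = 4.342 ≈ 4.3 days.

4.3 days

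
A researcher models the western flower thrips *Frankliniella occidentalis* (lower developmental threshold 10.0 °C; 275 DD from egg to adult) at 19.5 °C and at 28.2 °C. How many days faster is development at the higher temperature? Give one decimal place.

13.8 days

At 19.5 °C: 275 / (19.5 − 10.0) = 275 / 9.5 = 28.947 d.
At 28.2 °C: 275 / (28.2 − 10.0) = 275 / 18.2 = 15.110 d.
Difference = |28.947 − 15.110| = 13.837 ≈ 13.8 days.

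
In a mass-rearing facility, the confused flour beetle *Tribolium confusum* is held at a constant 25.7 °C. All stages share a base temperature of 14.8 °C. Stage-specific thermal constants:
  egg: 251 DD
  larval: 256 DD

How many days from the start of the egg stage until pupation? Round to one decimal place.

Daily accumulation at 25.7 °C = 25.7 − 14.8 = 10.9 DD/day.
Total K = 251 + 256 = 507 DD.
Total duration = 507 / 10.9 = 46.514 ≈ 46.5 days.

46.5 days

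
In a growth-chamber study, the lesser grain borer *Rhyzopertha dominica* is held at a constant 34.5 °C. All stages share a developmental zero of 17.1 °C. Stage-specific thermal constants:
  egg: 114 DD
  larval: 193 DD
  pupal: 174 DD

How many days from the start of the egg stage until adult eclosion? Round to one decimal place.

Daily accumulation at 34.5 °C = 34.5 − 17.1 = 17.4 DD/day.
Total K = 114 + 193 + 174 = 481 DD.
Total duration = 481 / 17.4 = 27.644 ≈ 27.6 days.

27.6 days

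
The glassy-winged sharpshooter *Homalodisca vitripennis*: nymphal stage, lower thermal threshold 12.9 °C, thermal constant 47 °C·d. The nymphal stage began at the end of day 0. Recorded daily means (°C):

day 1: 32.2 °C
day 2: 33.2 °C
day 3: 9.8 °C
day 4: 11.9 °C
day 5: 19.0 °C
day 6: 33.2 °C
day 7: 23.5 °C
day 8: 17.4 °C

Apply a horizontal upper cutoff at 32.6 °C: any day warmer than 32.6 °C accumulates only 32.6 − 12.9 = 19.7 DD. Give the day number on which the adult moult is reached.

day 6

Daily DD above 12.9 °C (capped at 19.7): 19.3, 19.7, 0.0, 0.0, 6.1, 19.7, 10.6, 4.5.
Cumulative: 19.3, 39.0, 39.0, 39.0, 45.1, 64.8, 75.4, 79.9.
The total first reaches 47 DD on day 6.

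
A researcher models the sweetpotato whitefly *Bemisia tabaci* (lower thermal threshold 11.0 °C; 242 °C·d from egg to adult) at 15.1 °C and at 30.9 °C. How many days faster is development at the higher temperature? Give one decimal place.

At 15.1 °C: 242 / (15.1 − 11.0) = 242 / 4.1 = 59.024 d.
At 30.9 °C: 242 / (30.9 − 11.0) = 242 / 19.9 = 12.161 d.
Difference = |59.024 − 12.161| = 46.864 ≈ 46.9 days.

46.9 days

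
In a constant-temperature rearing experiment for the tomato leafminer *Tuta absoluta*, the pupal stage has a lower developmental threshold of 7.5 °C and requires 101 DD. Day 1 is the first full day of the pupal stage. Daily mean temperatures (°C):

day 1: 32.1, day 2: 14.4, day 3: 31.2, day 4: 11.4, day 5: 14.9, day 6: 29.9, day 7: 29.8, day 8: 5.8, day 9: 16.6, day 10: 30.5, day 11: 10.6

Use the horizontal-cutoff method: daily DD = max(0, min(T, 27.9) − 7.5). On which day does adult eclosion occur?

Daily DD above 7.5 °C (capped at 20.4): 20.4, 6.9, 20.4, 3.9, 7.4, 20.4, 20.4, 0.0, 9.1, 20.4, 3.1.
Cumulative: 20.4, 27.3, 47.7, 51.6, 59.0, 79.4, 99.8, 99.8, 108.9, 129.3, 132.4.
The total first reaches 101 DD on day 9.

day 9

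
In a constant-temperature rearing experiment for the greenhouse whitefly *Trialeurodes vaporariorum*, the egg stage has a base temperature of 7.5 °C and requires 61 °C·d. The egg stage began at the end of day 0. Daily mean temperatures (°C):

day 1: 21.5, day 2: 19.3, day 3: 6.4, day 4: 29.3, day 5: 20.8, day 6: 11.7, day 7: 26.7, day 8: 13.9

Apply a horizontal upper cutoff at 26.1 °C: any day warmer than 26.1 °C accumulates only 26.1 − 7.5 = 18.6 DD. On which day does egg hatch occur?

day 6

Daily DD above 7.5 °C (capped at 18.6): 14.0, 11.8, 0.0, 18.6, 13.3, 4.2, 18.6, 6.4.
Cumulative: 14.0, 25.8, 25.8, 44.4, 57.7, 61.9, 80.5, 86.9.
The total first reaches 61 DD on day 6.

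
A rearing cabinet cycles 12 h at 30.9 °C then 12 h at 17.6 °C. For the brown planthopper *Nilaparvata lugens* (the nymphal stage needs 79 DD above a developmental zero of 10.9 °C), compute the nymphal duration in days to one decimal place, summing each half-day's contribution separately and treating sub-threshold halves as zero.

Day half: max(0, 30.9 − 10.9) × 0.5 = 20.0 × 0.5 = 10.00 DD.
Night half: max(0, 17.6 − 10.9) × 0.5 = 6.7 × 0.5 = 3.35 DD.
Per 24 h: 13.35 DD/day.
Duration = 79 / 13.35 = 5.918 ≈ 5.9 days.

5.9 days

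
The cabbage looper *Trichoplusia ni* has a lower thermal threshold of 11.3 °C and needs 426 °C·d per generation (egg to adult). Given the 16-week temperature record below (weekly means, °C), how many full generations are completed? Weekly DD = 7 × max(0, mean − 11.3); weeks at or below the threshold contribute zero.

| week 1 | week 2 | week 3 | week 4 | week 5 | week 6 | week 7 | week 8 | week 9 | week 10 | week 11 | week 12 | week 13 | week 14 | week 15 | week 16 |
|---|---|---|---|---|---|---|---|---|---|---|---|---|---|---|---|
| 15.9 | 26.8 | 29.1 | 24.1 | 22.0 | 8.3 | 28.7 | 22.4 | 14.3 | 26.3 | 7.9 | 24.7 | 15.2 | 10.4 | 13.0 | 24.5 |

Weekly DD (7 × max(0, T̄ − 11.3)): 32.2, 108.5, 124.6, 89.6, 74.9, 0.0, 121.8, 77.7, 21.0, 105.0, 0.0, 93.8, 27.3, 0.0, 11.9, 92.4.
Season total = 980.7 DD.
Complete generations = ⌊980.7 / 426⌋ = 2.

2 generations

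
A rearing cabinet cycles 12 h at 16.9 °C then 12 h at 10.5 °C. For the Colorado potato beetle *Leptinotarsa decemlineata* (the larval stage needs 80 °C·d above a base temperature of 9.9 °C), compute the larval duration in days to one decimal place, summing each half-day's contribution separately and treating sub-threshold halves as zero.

21.1 days

Day half: max(0, 16.9 − 9.9) × 0.5 = 7.0 × 0.5 = 3.50 DD.
Night half: max(0, 10.5 − 9.9) × 0.5 = 0.6 × 0.5 = 0.30 DD.
Per 24 h: 3.80 DD/day.
Duration = 80 / 3.80 = 21.053 ≈ 21.1 days.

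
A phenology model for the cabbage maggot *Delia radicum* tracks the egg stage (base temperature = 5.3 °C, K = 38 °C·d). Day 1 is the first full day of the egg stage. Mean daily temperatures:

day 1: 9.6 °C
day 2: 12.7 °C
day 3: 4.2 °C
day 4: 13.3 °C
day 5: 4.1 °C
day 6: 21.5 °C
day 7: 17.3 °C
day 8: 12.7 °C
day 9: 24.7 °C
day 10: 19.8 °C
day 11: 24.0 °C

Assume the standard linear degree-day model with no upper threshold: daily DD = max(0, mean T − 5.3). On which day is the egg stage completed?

day 7

Daily DD above 5.3 °C: 4.3, 7.4, 0.0, 8.0, 0.0, 16.2, 12.0, 7.4, 19.4, 14.5, 18.7.
Cumulative: 4.3, 11.7, 11.7, 19.7, 19.7, 35.9, 47.9, 55.3, 74.7, 89.2, 107.9.
The total first reaches 38 DD on day 7.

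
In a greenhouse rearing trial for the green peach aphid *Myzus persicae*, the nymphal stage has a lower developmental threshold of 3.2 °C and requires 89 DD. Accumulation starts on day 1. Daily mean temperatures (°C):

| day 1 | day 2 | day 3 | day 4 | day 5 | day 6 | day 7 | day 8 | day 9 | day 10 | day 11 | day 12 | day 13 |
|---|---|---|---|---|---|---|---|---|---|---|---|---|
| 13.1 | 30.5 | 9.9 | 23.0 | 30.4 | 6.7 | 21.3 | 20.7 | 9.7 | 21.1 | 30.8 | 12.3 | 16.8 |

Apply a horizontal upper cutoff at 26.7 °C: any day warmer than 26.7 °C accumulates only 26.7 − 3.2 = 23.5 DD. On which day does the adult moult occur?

Daily DD above 3.2 °C (capped at 23.5): 9.9, 23.5, 6.7, 19.8, 23.5, 3.5, 18.1, 17.5, 6.5, 17.9, 23.5, 9.1, 13.6.
Cumulative: 9.9, 33.4, 40.1, 59.9, 83.4, 86.9, 105.0, 122.5, 129.0, 146.9, 170.4, 179.5, 193.1.
The total first reaches 89 DD on day 7.

day 7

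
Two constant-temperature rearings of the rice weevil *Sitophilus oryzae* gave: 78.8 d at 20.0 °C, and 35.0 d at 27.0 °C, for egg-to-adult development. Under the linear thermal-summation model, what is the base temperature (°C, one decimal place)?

14.4 °C

Under the model K = D·(T − T_b), so D₁·(T₁ − T_b) = D₂·(T₂ − T_b).
78.8·(20.0 − T_b) = 35.0·(27.0 − T_b)
T_b = (78.8·20.0 − 35.0·27.0) / (78.8 − 35.0) = 631.00 / 43.8 = 14.406 °C ≈ 14.4 °C.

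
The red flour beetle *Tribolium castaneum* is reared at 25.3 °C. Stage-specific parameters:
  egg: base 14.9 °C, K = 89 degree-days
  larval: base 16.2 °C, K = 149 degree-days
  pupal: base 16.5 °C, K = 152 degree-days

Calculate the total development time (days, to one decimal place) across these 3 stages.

egg: 89 / (25.3 − 14.9) = 89 / 10.4 = 8.558 d.
larval: 149 / (25.3 − 16.2) = 149 / 9.1 = 16.374 d.
pupal: 152 / (25.3 − 16.5) = 152 / 8.8 = 17.273 d.
Sum = 42.204 ≈ 42.2 days.

42.2 days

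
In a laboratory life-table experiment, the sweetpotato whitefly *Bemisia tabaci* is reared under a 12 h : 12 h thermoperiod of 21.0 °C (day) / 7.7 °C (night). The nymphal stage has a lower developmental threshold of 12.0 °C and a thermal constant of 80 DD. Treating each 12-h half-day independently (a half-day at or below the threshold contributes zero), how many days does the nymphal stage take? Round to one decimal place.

Day half: max(0, 21.0 − 12.0) × 0.5 = 9.0 × 0.5 = 4.50 DD.
Night half: max(0, 7.7 − 12.0) × 0.5 = 0.0 × 0.5 = 0.00 DD.
Per 24 h: 4.50 DD/day.
Duration = 80 / 4.50 = 17.778 ≈ 17.8 days.

17.8 days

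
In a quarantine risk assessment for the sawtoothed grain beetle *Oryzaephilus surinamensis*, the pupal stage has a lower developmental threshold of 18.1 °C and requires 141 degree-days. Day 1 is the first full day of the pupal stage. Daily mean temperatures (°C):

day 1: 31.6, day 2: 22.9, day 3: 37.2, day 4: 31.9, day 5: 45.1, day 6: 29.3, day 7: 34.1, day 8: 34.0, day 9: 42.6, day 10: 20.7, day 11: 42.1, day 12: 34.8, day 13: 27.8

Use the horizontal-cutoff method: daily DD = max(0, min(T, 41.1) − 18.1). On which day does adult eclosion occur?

day 10

Daily DD above 18.1 °C (capped at 23.0): 13.5, 4.8, 19.1, 13.8, 23.0, 11.2, 16.0, 15.9, 23.0, 2.6, 23.0, 16.7, 9.7.
Cumulative: 13.5, 18.3, 37.4, 51.2, 74.2, 85.4, 101.4, 117.3, 140.3, 142.9, 165.9, 182.6, 192.3.
The total first reaches 141 DD on day 10.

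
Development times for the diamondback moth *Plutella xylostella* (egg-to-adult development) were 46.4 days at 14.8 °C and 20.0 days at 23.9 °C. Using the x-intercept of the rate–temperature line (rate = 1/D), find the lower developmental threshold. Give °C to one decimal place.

7.9 °C

Equal thermal constants: D₁(T₁ − T_b) = D₂(T₂ − T_b).
46.4·(14.8 − T_b) = 20.0·(23.9 − T_b)
T_b = (46.4·14.8 − 20.0·23.9) / (46.4 − 20.0) = 208.72 / 26.4 = 7.906 °C ≈ 7.9 °C.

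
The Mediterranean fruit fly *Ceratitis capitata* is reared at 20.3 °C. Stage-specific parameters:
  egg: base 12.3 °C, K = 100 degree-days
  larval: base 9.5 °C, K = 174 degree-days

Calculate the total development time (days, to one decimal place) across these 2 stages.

egg: 100 / (20.3 − 12.3) = 100 / 8.0 = 12.500 d.
larval: 174 / (20.3 − 9.5) = 174 / 10.8 = 16.111 d.
Sum = 28.611 ≈ 28.6 days.

28.6 days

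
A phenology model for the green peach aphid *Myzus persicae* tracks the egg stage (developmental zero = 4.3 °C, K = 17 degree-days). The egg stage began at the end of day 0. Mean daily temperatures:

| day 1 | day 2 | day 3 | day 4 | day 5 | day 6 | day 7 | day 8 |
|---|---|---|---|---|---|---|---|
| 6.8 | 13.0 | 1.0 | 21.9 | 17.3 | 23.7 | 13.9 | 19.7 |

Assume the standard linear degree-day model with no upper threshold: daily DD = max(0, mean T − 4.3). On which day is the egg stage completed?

Daily DD above 4.3 °C: 2.5, 8.7, 0.0, 17.6, 13.0, 19.4, 9.6, 15.4.
Cumulative: 2.5, 11.2, 11.2, 28.8, 41.8, 61.2, 70.8, 86.2.
The total first reaches 17 DD on day 4.

day 4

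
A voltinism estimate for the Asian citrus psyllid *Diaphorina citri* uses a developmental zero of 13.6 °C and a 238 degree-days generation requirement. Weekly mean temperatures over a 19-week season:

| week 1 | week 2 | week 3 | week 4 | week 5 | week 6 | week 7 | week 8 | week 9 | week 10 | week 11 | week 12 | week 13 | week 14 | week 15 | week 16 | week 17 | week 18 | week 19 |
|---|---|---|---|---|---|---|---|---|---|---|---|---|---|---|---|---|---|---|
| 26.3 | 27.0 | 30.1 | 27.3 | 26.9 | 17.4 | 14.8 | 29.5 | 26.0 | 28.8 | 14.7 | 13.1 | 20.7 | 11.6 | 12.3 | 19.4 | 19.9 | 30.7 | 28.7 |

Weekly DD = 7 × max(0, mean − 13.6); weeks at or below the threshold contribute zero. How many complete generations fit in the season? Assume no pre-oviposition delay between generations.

Weekly DD (7 × max(0, T̄ − 13.6)): 88.9, 93.8, 115.5, 95.9, 93.1, 26.6, 8.4, 111.3, 86.8, 106.4, 7.7, 0.0, 49.7, 0.0, 0.0, 40.6, 44.1, 119.7, 105.7.
Season total = 1194.2 DD.
Complete generations = ⌊1194.2 / 238⌋ = 5.

5 generations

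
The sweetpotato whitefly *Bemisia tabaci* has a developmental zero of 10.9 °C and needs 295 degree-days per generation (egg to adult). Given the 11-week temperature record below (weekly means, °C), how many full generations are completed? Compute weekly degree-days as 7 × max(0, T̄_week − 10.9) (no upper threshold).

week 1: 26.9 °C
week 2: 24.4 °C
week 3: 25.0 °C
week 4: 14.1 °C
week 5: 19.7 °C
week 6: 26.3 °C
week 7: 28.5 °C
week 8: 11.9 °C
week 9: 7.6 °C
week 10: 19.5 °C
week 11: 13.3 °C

2 generations

Weekly DD (7 × max(0, T̄ − 10.9)): 112.0, 94.5, 98.7, 22.4, 61.6, 107.8, 123.2, 7.0, 0.0, 60.2, 16.8.
Season total = 704.2 DD.
Complete generations = ⌊704.2 / 295⌋ = 2.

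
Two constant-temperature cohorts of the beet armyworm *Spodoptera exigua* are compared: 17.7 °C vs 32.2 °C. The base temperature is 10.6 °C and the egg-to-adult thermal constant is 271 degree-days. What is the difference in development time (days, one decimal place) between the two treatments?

25.6 days

At 17.7 °C: 271 / (17.7 − 10.6) = 271 / 7.1 = 38.169 d.
At 32.2 °C: 271 / (32.2 − 10.6) = 271 / 21.6 = 12.546 d.
Difference = |38.169 − 12.546| = 25.623 ≈ 25.6 days.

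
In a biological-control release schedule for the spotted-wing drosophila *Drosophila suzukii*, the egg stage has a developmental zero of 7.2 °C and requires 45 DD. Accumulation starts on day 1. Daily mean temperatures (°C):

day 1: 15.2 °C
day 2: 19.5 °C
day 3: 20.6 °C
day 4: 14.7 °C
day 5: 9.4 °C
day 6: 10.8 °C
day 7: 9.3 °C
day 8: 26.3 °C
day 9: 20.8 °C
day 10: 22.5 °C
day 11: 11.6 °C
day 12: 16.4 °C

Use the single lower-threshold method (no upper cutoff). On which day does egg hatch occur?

day 6

Daily DD above 7.2 °C: 8.0, 12.3, 13.4, 7.5, 2.2, 3.6, 2.1, 19.1, 13.6, 15.3, 4.4, 9.2.
Cumulative: 8.0, 20.3, 33.7, 41.2, 43.4, 47.0, 49.1, 68.2, 81.8, 97.1, 101.5, 110.7.
The total first reaches 45 DD on day 6.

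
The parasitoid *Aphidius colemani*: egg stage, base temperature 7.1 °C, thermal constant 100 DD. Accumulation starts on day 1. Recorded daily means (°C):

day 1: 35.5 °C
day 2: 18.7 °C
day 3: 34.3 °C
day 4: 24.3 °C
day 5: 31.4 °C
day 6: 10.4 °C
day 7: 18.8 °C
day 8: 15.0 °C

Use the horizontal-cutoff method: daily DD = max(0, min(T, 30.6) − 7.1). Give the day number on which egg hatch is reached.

day 6

Daily DD above 7.1 °C (capped at 23.5): 23.5, 11.6, 23.5, 17.2, 23.5, 3.3, 11.7, 7.9.
Cumulative: 23.5, 35.1, 58.6, 75.8, 99.3, 102.6, 114.3, 122.2.
The total first reaches 100 DD on day 6.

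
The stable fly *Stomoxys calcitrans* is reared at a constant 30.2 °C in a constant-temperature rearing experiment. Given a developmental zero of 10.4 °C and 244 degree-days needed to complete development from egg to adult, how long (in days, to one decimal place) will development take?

Daily accumulation = 30.2 − 10.4 = 19.8 DD/day.
Duration = 244 / 19.8 = 12.323 ≈ 12.3 days.

12.3 days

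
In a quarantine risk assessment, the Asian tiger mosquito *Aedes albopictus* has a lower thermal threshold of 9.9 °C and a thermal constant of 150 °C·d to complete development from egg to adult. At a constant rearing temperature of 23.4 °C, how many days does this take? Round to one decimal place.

11.1 days

Daily accumulation = 23.4 − 9.9 = 13.5 DD/day.
Duration = 150 / 13.5 = 11.111 ≈ 11.1 days.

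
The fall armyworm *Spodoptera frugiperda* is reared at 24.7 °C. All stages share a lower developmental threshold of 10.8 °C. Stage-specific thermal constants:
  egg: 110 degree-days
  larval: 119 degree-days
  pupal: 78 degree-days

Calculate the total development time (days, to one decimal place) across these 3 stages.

Daily accumulation at 24.7 °C = 24.7 − 10.8 = 13.9 DD/day.
Total K = 110 + 119 + 78 = 307 DD.
Total duration = 307 / 13.9 = 22.086 ≈ 22.1 days.

22.1 days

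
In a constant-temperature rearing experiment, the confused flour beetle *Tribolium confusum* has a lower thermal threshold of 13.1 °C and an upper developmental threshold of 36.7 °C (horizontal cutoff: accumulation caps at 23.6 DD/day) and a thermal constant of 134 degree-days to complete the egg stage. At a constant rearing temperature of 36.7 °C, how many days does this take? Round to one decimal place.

Daily accumulation = 36.7 − 13.1 = 23.6 DD/day.
Duration = 134 / 23.6 = 5.678 ≈ 5.7 days.

5.7 days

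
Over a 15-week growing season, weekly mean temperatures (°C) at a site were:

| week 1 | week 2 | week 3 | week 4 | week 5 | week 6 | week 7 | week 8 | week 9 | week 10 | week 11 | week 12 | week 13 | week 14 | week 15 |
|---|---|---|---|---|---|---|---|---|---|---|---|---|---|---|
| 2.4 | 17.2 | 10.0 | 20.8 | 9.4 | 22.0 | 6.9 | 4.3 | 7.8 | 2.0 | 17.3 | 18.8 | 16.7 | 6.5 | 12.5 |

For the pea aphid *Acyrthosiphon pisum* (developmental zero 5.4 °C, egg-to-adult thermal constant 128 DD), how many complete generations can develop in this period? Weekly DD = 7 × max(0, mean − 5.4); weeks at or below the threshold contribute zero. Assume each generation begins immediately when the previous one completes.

5 generations

Weekly DD (7 × max(0, T̄ − 5.4)): 0.0, 82.6, 32.2, 107.8, 28.0, 116.2, 10.5, 0.0, 16.8, 0.0, 83.3, 93.8, 79.1, 7.7, 49.7.
Season total = 707.7 DD.
Complete generations = ⌊707.7 / 128⌋ = 5.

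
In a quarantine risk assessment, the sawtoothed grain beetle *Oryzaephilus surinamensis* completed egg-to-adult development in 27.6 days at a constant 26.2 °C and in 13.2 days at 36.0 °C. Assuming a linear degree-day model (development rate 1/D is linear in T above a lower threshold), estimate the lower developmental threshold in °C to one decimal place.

Equal thermal constants: D₁(T₁ − T_b) = D₂(T₂ − T_b).
27.6·(26.2 − T_b) = 13.2·(36.0 − T_b)
T_b = (27.6·26.2 − 13.2·36.0) / (27.6 − 13.2) = 247.92 / 14.4 = 17.217 °C ≈ 17.2 °C.

17.2 °C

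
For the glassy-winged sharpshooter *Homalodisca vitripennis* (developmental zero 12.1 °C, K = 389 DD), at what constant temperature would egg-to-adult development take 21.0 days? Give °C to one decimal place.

Required daily accumulation = 389 / 21.0 = 18.524 DD/day.
T = T_base + 18.524 = 12.1 + 18.524 = 30.624 ≈ 30.6 °C.

30.6 °C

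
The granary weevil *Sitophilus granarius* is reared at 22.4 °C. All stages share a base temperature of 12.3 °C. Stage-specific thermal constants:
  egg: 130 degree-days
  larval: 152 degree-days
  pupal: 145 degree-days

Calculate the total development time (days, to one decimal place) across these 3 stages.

Daily accumulation at 22.4 °C = 22.4 − 12.3 = 10.1 DD/day.
Total K = 130 + 152 + 145 = 427 DD.
Total duration = 427 / 10.1 = 42.277 ≈ 42.3 days.

42.3 days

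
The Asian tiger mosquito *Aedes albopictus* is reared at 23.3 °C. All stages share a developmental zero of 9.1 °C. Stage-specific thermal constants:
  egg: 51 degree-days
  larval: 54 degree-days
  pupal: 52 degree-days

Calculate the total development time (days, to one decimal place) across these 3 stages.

11.1 days

Daily accumulation at 23.3 °C = 23.3 − 9.1 = 14.2 DD/day.
Total K = 51 + 54 + 52 = 157 DD.
Total duration = 157 / 14.2 = 11.056 ≈ 11.1 days.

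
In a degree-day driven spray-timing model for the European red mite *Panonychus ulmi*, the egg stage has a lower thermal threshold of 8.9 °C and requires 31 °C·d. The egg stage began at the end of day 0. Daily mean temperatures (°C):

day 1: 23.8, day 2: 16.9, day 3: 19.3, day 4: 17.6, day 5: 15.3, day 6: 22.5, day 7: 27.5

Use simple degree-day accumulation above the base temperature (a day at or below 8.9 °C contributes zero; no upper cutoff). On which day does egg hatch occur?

Daily DD above 8.9 °C: 14.9, 8.0, 10.4, 8.7, 6.4, 13.6, 18.6.
Cumulative: 14.9, 22.9, 33.3, 42.0, 48.4, 62.0, 80.6.
The total first reaches 31 DD on day 3.

day 3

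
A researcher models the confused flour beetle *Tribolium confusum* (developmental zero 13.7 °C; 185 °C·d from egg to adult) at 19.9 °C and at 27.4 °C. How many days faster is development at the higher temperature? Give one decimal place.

16.3 days

At 19.9 °C: 185 / (19.9 − 13.7) = 185 / 6.2 = 29.839 d.
At 27.4 °C: 185 / (27.4 − 13.7) = 185 / 13.7 = 13.504 d.
Difference = |29.839 − 13.504| = 16.335 ≈ 16.3 days.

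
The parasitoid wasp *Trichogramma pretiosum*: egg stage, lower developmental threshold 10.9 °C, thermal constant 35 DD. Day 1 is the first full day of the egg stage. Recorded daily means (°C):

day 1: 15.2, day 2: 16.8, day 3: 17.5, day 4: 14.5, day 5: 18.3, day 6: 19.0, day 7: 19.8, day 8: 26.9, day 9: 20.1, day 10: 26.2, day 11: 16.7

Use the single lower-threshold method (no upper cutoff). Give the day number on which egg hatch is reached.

Daily DD above 10.9 °C: 4.3, 5.9, 6.6, 3.6, 7.4, 8.1, 8.9, 16.0, 9.2, 15.3, 5.8.
Cumulative: 4.3, 10.2, 16.8, 20.4, 27.8, 35.9, 44.8, 60.8, 70.0, 85.3, 91.1.
The total first reaches 35 DD on day 6.

day 6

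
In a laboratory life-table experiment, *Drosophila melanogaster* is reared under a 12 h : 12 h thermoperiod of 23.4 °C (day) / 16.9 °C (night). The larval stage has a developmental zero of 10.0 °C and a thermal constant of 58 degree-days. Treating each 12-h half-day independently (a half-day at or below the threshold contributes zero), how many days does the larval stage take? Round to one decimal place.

Day half: max(0, 23.4 − 10.0) × 0.5 = 13.4 × 0.5 = 6.70 DD.
Night half: max(0, 16.9 − 10.0) × 0.5 = 6.9 × 0.5 = 3.45 DD.
Per 24 h: 10.15 DD/day.
Duration = 58 / 10.15 = 5.714 ≈ 5.7 days.

5.7 days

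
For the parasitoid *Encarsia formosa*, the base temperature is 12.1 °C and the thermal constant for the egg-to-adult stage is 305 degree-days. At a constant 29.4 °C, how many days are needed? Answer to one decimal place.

17.6 days

Daily accumulation = 29.4 − 12.1 = 17.3 DD/day.
Duration = 305 / 17.3 = 17.630 ≈ 17.6 days.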